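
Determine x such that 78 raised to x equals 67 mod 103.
83

Baby-step giant-step with step n = ⌈√103⌉ = 11.
Baby steps 78^j mod 103 (j:value) for j=0..10: 0:1, 1:78, 2:7, 3:31, 4:49, 5:11, 6:34, 7:77, 8:32, 9:24, 10:18.
Giant-step multiplier: 78^(-11) ≡ 78^(102-11) = 78^91 ≡ 84 (mod 103).
Giant steps γ_i = 67·84^i mod 103: γ_0=67, γ_1=66, γ_2=85, γ_3=33, γ_4=94, γ_5=68, γ_6=47, γ_7=34 (in table at j=6).
x = i·n + j = 7·11 + 6 = 83.
Check: 78^83 ≡ 67 (mod 103).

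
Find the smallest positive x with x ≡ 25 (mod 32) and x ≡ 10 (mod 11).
153

Using Chinese Remainder Theorem:
M = 32 × 11 = 352
M1 = 11, M2 = 32
y1 = 11^(-1) mod 32 = 3
y2 = 32^(-1) mod 11 = 10
x = (25×11×3 + 10×32×10) mod 352 = 153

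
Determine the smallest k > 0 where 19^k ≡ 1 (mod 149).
37

149 is prime, so ord(19) divides φ(149) = 148.
Divisors of 148: 1, 2, 4, 37, 74, 148.
Repeated squaring: 19^1 ≡ 19, 19^2 ≡ 63, 19^4 ≡ 95, 19^8 ≡ 85, 19^16 ≡ 73, 19^32 ≡ 114, 19^64 ≡ 33, 19^128 ≡ 46 (mod 149).
Test 19^d mod 149 for each divisor d in increasing order:
19^1 ≡ 19
19^2 ≡ 63
19^4 ≡ 95
19^37 = 19^32·19^4·19^1 ≡ 1  ← first divisor giving 1
The order is 37.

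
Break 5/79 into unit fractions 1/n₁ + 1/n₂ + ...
1/16 + 1/1264

Greedy algorithm:
5/79: ceiling(79/5) = 16, use 1/16
1/1264: ceiling(1264/1) = 1264, use 1/1264
Result: 5/79 = 1/16 + 1/1264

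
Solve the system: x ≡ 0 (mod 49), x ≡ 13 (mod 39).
637

Using Chinese Remainder Theorem:
M = 49 × 39 = 1911
M1 = 39, M2 = 49
y1 = 39^(-1) mod 49 = 44
y2 = 49^(-1) mod 39 = 4
x = (0×39×44 + 13×49×4) mod 1911 = 637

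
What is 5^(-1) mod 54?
11

gcd(5, 54) = 1, so the inverse exists.
Extended Euclidean algorithm on (54, 5):
54 = 10 × 5 + 4  ⟹  4 = (1)·54 + (-10)·5
5 = 1 × 4 + 1  ⟹  1 = (-1)·54 + (11)·5
So (11)·5 ≡ 1 (mod 54), i.e. 5^(-1) ≡ 11 (mod 54).
Check: 5 × 11 = 55 ≡ 1 (mod 54)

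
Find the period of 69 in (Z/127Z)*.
63

127 is prime, so ord(69) divides φ(127) = 126.
Divisors of 126: 1, 2, 3, 6, 7, 9, 14, 18, 21, 42, 63, 126.
Repeated squaring: 69^1 ≡ 69, 69^2 ≡ 62, 69^4 ≡ 34, 69^8 ≡ 13, 69^16 ≡ 42, 69^32 ≡ 113, 69^64 ≡ 69 (mod 127).
Test 69^d mod 127 for each divisor d in increasing order:
69^1 ≡ 69
69^2 ≡ 62
69^3 = 69^2·69^1 ≡ 87
69^6 = 69^4·69^2 ≡ 76
69^7 = 69^4·69^2·69^1 ≡ 37
69^9 = 69^8·69^1 ≡ 8
69^14 = 69^8·69^4·69^2 ≡ 99
69^18 = 69^16·69^2 ≡ 64
69^21 = 69^16·69^4·69^1 ≡ 107
69^42 = 69^32·69^8·69^2 ≡ 19
69^63 = 69^32·69^16·69^8·69^4·69^2·69^1 ≡ 1  ← first divisor giving 1
The order is 63.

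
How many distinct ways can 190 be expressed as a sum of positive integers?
1667727404093

p(n) counts ways to write n as a sum of positive integers (order ignored).
Euler's pentagonal recurrence: p(k) = p(k-1) + p(k-2) - p(k-5) - p(k-7) + p(k-12) + p(k-15) - ... (offsets j(3j∓1)/2, signs ++--, p(0)=1, p(<0)=0).
DP table for k = 0..189: p(0)=1, p(1)=1, p(2)=2, p(3)=3, p(4)=5, p(5)=7, p(6)=11, p(7)=15, p(8)=22, p(9)=30, p(10)=42, p(11)=56, p(12)=77, p(13)=101, p(14)=135, p(15)=176, p(16)=231, p(17)=297, p(18)=385, p(19)=490, p(20)=627, p(21)=792, p(22)=1002, p(23)=1255, p(24)=1575, p(25)=1958, p(26)=2436, p(27)=3010, p(28)=3718, p(29)=4565, p(30)=5604, p(31)=6842, p(32)=8349, p(33)=10143, p(34)=12310, p(35)=14883, p(36)=17977, p(37)=21637, p(38)=26015, p(39)=31185, p(40)=37338, p(41)=44583, p(42)=53174, p(43)=63261, p(44)=75175, p(45)=89134, p(46)=105558, p(47)=124754, p(48)=147273, p(49)=173525, p(50)=204226, p(51)=239943, p(52)=281589, p(53)=329931, p(54)=386155, p(55)=451276, p(56)=526823, p(57)=614154, p(58)=715220, p(59)=831820, p(60)=966467, p(61)=1121505, p(62)=1300156, p(63)=1505499, p(64)=1741630, p(65)=2012558, p(66)=2323520, p(67)=2679689, p(68)=3087735, p(69)=3554345, p(70)=4087968, p(71)=4697205, p(72)=5392783, p(73)=6185689, p(74)=7089500, p(75)=8118264, p(76)=9289091, p(77)=10619863, p(78)=12132164, p(79)=13848650, p(80)=15796476, p(81)=18004327, p(82)=20506255, p(83)=23338469, p(84)=26543660, p(85)=30167357, p(86)=34262962, p(87)=38887673, p(88)=44108109, p(89)=49995925, p(90)=56634173, p(91)=64112359, p(92)=72533807, p(93)=82010177, p(94)=92669720, p(95)=104651419, p(96)=118114304, p(97)=133230930, p(98)=150198136, p(99)=169229875, p(100)=190569292, p(101)=214481126, p(102)=241265379, p(103)=271248950, p(104)=304801365, p(105)=342325709, p(106)=384276336, p(107)=431149389, p(108)=483502844, p(109)=541946240, p(110)=607163746, p(111)=679903203, p(112)=761002156, p(113)=851376628, p(114)=952050665, p(115)=1064144451, p(116)=1188908248, p(117)=1327710076, p(118)=1482074143, p(119)=1653668665, p(120)=1844349560, p(121)=2056148051, p(122)=2291320912, p(123)=2552338241, p(124)=2841940500, p(125)=3163127352, p(126)=3519222692, p(127)=3913864295, p(128)=4351078600, p(129)=4835271870, p(130)=5371315400, p(131)=5964539504, p(132)=6620830889, p(133)=7346629512, p(134)=8149040695, p(135)=9035836076, p(136)=10015581680, p(137)=11097645016, p(138)=12292341831, p(139)=13610949895, p(140)=15065878135, p(141)=16670689208, p(142)=18440293320, p(143)=20390982757, p(144)=22540654445, p(145)=24908858009, p(146)=27517052599, p(147)=30388671978, p(148)=33549419497, p(149)=37027355200, p(150)=40853235313, p(151)=45060624582, p(152)=49686288421, p(153)=54770336324, p(154)=60356673280, p(155)=66493182097, p(156)=73232243759, p(157)=80630964769, p(158)=88751778802, p(159)=97662728555, p(160)=107438159466, p(161)=118159068427, p(162)=129913904637, p(163)=142798995930, p(164)=156919475295, p(165)=172389800255, p(166)=189334822579, p(167)=207890420102, p(168)=228204732751, p(169)=250438925115, p(170)=274768617130, p(171)=301384802048, p(172)=330495499613, p(173)=362326859895, p(174)=397125074750, p(175)=435157697830, p(176)=476715857290, p(177)=522115831195, p(178)=571701605655, p(179)=625846753120, p(180)=684957390936, p(181)=749474411781, p(182)=819876908323, p(183)=896684817527, p(184)=980462880430, p(185)=1071823774337, p(186)=1171432692373, p(187)=1280011042268, p(188)=1398341745571, p(189)=1527273599625.
Final step: p(190) = p(189) + p(188) - p(185) - p(183) + p(178) + p(175) - p(168) - p(164) + p(155) + p(150) - p(139) - p(133) + p(120) + p(113) - p(98) - p(90) + p(73) + p(64) - p(45) - p(35) + p(14) + p(3)
= 1527273599625 + 1398341745571 - 1071823774337 - 896684817527 + 571701605655 + 435157697830 - 228204732751 - 156919475295 + 66493182097 + 40853235313 - 13610949895 - 7346629512 + 1844349560 + 851376628 - 150198136 - 56634173 + 6185689 + 1741630 - 89134 - 14883 + 135 + 3
= 1667727404093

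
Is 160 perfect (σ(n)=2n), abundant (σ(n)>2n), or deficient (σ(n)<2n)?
abundant

Proper divisors of 160: sum = 1 + 2 + 4 + 5 + 8 + 10 + 16 + 20 + 32 + 40 + 80 = 218
Since 218 > 160, 160 is abundant.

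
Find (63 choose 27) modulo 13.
1

Using Lucas' theorem:
Write n=63 and k=27 in base 13:
n in base 13: [4, 11]
k in base 13: [2, 1]
C(63,27) mod 13 = ∏ C(n_i, k_i) mod 13
Digit binomials (mod 13): C(4,2) = 6; C(11,1) = 11
Product: 6 × 11 = 66 ≡ 1 (mod 13)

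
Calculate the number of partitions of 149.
37027355200

p(n) counts ways to write n as a sum of positive integers (order ignored).
Euler's pentagonal recurrence: p(k) = p(k-1) + p(k-2) - p(k-5) - p(k-7) + p(k-12) + p(k-15) - ... (offsets j(3j∓1)/2, signs ++--, p(0)=1, p(<0)=0).
DP table for k = 0..148: p(0)=1, p(1)=1, p(2)=2, p(3)=3, p(4)=5, p(5)=7, p(6)=11, p(7)=15, p(8)=22, p(9)=30, p(10)=42, p(11)=56, p(12)=77, p(13)=101, p(14)=135, p(15)=176, p(16)=231, p(17)=297, p(18)=385, p(19)=490, p(20)=627, p(21)=792, p(22)=1002, p(23)=1255, p(24)=1575, p(25)=1958, p(26)=2436, p(27)=3010, p(28)=3718, p(29)=4565, p(30)=5604, p(31)=6842, p(32)=8349, p(33)=10143, p(34)=12310, p(35)=14883, p(36)=17977, p(37)=21637, p(38)=26015, p(39)=31185, p(40)=37338, p(41)=44583, p(42)=53174, p(43)=63261, p(44)=75175, p(45)=89134, p(46)=105558, p(47)=124754, p(48)=147273, p(49)=173525, p(50)=204226, p(51)=239943, p(52)=281589, p(53)=329931, p(54)=386155, p(55)=451276, p(56)=526823, p(57)=614154, p(58)=715220, p(59)=831820, p(60)=966467, p(61)=1121505, p(62)=1300156, p(63)=1505499, p(64)=1741630, p(65)=2012558, p(66)=2323520, p(67)=2679689, p(68)=3087735, p(69)=3554345, p(70)=4087968, p(71)=4697205, p(72)=5392783, p(73)=6185689, p(74)=7089500, p(75)=8118264, p(76)=9289091, p(77)=10619863, p(78)=12132164, p(79)=13848650, p(80)=15796476, p(81)=18004327, p(82)=20506255, p(83)=23338469, p(84)=26543660, p(85)=30167357, p(86)=34262962, p(87)=38887673, p(88)=44108109, p(89)=49995925, p(90)=56634173, p(91)=64112359, p(92)=72533807, p(93)=82010177, p(94)=92669720, p(95)=104651419, p(96)=118114304, p(97)=133230930, p(98)=150198136, p(99)=169229875, p(100)=190569292, p(101)=214481126, p(102)=241265379, p(103)=271248950, p(104)=304801365, p(105)=342325709, p(106)=384276336, p(107)=431149389, p(108)=483502844, p(109)=541946240, p(110)=607163746, p(111)=679903203, p(112)=761002156, p(113)=851376628, p(114)=952050665, p(115)=1064144451, p(116)=1188908248, p(117)=1327710076, p(118)=1482074143, p(119)=1653668665, p(120)=1844349560, p(121)=2056148051, p(122)=2291320912, p(123)=2552338241, p(124)=2841940500, p(125)=3163127352, p(126)=3519222692, p(127)=3913864295, p(128)=4351078600, p(129)=4835271870, p(130)=5371315400, p(131)=5964539504, p(132)=6620830889, p(133)=7346629512, p(134)=8149040695, p(135)=9035836076, p(136)=10015581680, p(137)=11097645016, p(138)=12292341831, p(139)=13610949895, p(140)=15065878135, p(141)=16670689208, p(142)=18440293320, p(143)=20390982757, p(144)=22540654445, p(145)=24908858009, p(146)=27517052599, p(147)=30388671978, p(148)=33549419497.
Final step: p(149) = p(148) + p(147) - p(144) - p(142) + p(137) + p(134) - p(127) - p(123) + p(114) + p(109) - p(98) - p(92) + p(79) + p(72) - p(57) - p(49) + p(32) + p(23) - p(4)
= 33549419497 + 30388671978 - 22540654445 - 18440293320 + 11097645016 + 8149040695 - 3913864295 - 2552338241 + 952050665 + 541946240 - 150198136 - 72533807 + 13848650 + 5392783 - 614154 - 173525 + 8349 + 1255 - 5
= 37027355200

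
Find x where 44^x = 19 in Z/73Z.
10

Baby-step giant-step with step n = ⌈√73⌉ = 9.
Baby steps 44^j mod 73 (j:value) for j=0..8: 0:1, 1:44, 2:38, 3:66, 4:57, 5:26, 6:49, 7:39, 8:37.
Giant-step multiplier: 44^(-9) ≡ 44^(72-9) = 44^63 ≡ 10 (mod 73).
Giant steps γ_i = 19·10^i mod 73: γ_0=19, γ_1=44 (in table at j=1).
x = i·n + j = 1·9 + 1 = 10.
Check: 44^10 ≡ 19 (mod 73).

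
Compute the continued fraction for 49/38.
[1; 3, 2, 5]

Euclidean algorithm steps:
49 = 1 × 38 + 11
38 = 3 × 11 + 5
11 = 2 × 5 + 1
5 = 5 × 1 + 0
Continued fraction: [1; 3, 2, 5]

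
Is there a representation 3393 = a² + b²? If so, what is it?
12² + 57² (a=12, b=57)

Factorization: 3393 = 3^2 × 13 × 29
By Fermat: n is sum of two squares iff every prime p ≡ 3 (mod 4) appears to even power.
All primes ≡ 3 (mod 4) appear to even power.
Search a = 0, 1, 2, … for 3393 - a² a perfect square: first hit at a = 12: 3393 - 144 = 3249 = 57².
3393 = 12² + 57² = 144 + 3249 ✓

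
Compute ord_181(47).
180

181 is prime, so ord(47) divides φ(181) = 180.
Divisors of 180: 1, 2, 3, 4, 5, 6, 9, 10, 12, 15, 18, 20, 30, 36, 45, 60, 90, 180.
Repeated squaring: 47^1 ≡ 47, 47^2 ≡ 37, 47^4 ≡ 102, 47^8 ≡ 87, 47^16 ≡ 148, 47^32 ≡ 3, 47^64 ≡ 9, 47^128 ≡ 81 (mod 181).
Test 47^d mod 181 for each divisor d in increasing order:
47^1 ≡ 47
47^2 ≡ 37
47^3 = 47^2·47^1 ≡ 110
47^4 ≡ 102
47^5 = 47^4·47^1 ≡ 88
47^6 = 47^4·47^2 ≡ 154
47^9 = 47^8·47^1 ≡ 107
47^10 = 47^8·47^2 ≡ 142
47^12 = 47^8·47^4 ≡ 5
47^15 = 47^8·47^4·47^2·47^1 ≡ 7
47^18 = 47^16·47^2 ≡ 46
47^20 = 47^16·47^4 ≡ 73
47^30 = 47^16·47^8·47^4·47^2 ≡ 49
47^36 = 47^32·47^4 ≡ 125
47^45 = 47^32·47^8·47^4·47^1 ≡ 162
47^60 = 47^32·47^16·47^8·47^4 ≡ 48
47^90 = 47^64·47^16·47^8·47^2 ≡ 180
47^180 = 47^128·47^32·47^16·47^4 ≡ 1  ← first divisor giving 1
The order is 180.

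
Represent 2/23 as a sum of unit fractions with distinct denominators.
1/12 + 1/276

Greedy algorithm:
2/23: ceiling(23/2) = 12, use 1/12
1/276: ceiling(276/1) = 276, use 1/276
Result: 2/23 = 1/12 + 1/276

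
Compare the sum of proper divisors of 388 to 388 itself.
deficient

Proper divisors of 388: sum = 1 + 2 + 4 + 97 + 194 = 298
Since 298 < 388, 388 is deficient.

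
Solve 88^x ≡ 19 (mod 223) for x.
26

Baby-step giant-step with step n = ⌈√223⌉ = 15.
Baby steps 88^j mod 223 (j:value) for j=0..14: 0:1, 1:88, 2:162, 3:207, 4:153, 5:84, 6:33, 7:5, 8:217, 9:141, 10:143, 11:96, 12:197, 13:165, 14:25.
Giant-step multiplier: 88^(-15) ≡ 88^(222-15) = 88^207 ≡ 52 (mod 223).
Giant steps γ_i = 19·52^i mod 223: γ_0=19, γ_1=96 (in table at j=11).
x = i·n + j = 1·15 + 11 = 26.
Check: 88^26 ≡ 19 (mod 223).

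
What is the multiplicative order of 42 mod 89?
44

89 is prime, so ord(42) divides φ(89) = 88.
Divisors of 88: 1, 2, 4, 8, 11, 22, 44, 88.
Repeated squaring: 42^1 ≡ 42, 42^2 ≡ 73, 42^4 ≡ 78, 42^8 ≡ 32, 42^16 ≡ 45, 42^32 ≡ 67, 42^64 ≡ 39 (mod 89).
Test 42^d mod 89 for each divisor d in increasing order:
42^1 ≡ 42
42^2 ≡ 73
42^4 ≡ 78
42^8 ≡ 32
42^11 = 42^8·42^2·42^1 ≡ 34
42^22 = 42^16·42^4·42^2 ≡ 88
42^44 = 42^32·42^8·42^4 ≡ 1  ← first divisor giving 1
The order is 44.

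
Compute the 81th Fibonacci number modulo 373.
304

Matrix identity: Q^n = [[F_(n+1), F_n], [F_n, F_(n-1)]] with Q = [[1,1],[1,0]].
n = 81 = 1010001₂. Square-and-multiply, entries mod 373:
Q^1 = [[1,1],[1,0]]
Q^2 = (Q^1)² = [[2,1],[1,1]]
Q^5 = (Q^2)²·Q = [[8,5],[5,3]]
Q^10 = (Q^5)² = [[89,55],[55,34]]
Q^20 = (Q^10)² = [[129,51],[51,78]]
Q^40 = (Q^20)² = [[219,113],[113,106]]
Q^81 = (Q^40)²·Q = [[102,304],[304,171]]
F_81 mod 373 = Q^81[0][1] = 304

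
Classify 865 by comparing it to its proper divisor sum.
deficient

Proper divisors of 865: sum = 1 + 5 + 173 = 179
Since 179 < 865, 865 is deficient.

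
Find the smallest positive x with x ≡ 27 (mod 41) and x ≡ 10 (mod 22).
560

Using Chinese Remainder Theorem:
M = 41 × 22 = 902
M1 = 22, M2 = 41
y1 = 22^(-1) mod 41 = 28
y2 = 41^(-1) mod 22 = 7
x = (27×22×28 + 10×41×7) mod 902 = 560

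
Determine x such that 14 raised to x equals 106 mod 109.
10

Baby-step giant-step with step n = ⌈√109⌉ = 11.
Baby steps 14^j mod 109 (j:value) for j=0..10: 0:1, 1:14, 2:87, 3:19, 4:48, 5:18, 6:34, 7:40, 8:15, 9:101, 10:106.
h = 106 is already in the table at j=10, so x = 10.
Check: 14^10 ≡ 106 (mod 109).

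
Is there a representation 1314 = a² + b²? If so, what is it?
15² + 33² (a=15, b=33)

Factorization: 1314 = 2 × 3^2 × 73
By Fermat: n is sum of two squares iff every prime p ≡ 3 (mod 4) appears to even power.
All primes ≡ 3 (mod 4) appear to even power.
Search a = 0, 1, 2, … for 1314 - a² a perfect square: first hit at a = 15: 1314 - 225 = 1089 = 33².
1314 = 15² + 33² = 225 + 1089 ✓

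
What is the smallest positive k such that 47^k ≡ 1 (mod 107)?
53

107 is prime, so ord(47) divides φ(107) = 106.
Divisors of 106: 1, 2, 53, 106.
Repeated squaring: 47^1 ≡ 47, 47^2 ≡ 69, 47^4 ≡ 53, 47^8 ≡ 27, 47^16 ≡ 87, 47^32 ≡ 79, 47^64 ≡ 35 (mod 107).
Test 47^d mod 107 for each divisor d in increasing order:
47^1 ≡ 47
47^2 ≡ 69
47^53 = 47^32·47^16·47^4·47^1 ≡ 1  ← first divisor giving 1
The order is 53.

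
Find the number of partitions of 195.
2580840212973

p(n) counts ways to write n as a sum of positive integers (order ignored).
Euler's pentagonal recurrence: p(k) = p(k-1) + p(k-2) - p(k-5) - p(k-7) + p(k-12) + p(k-15) - ... (offsets j(3j∓1)/2, signs ++--, p(0)=1, p(<0)=0).
DP table for k = 0..194: p(0)=1, p(1)=1, p(2)=2, p(3)=3, p(4)=5, p(5)=7, p(6)=11, p(7)=15, p(8)=22, p(9)=30, p(10)=42, p(11)=56, p(12)=77, p(13)=101, p(14)=135, p(15)=176, p(16)=231, p(17)=297, p(18)=385, p(19)=490, p(20)=627, p(21)=792, p(22)=1002, p(23)=1255, p(24)=1575, p(25)=1958, p(26)=2436, p(27)=3010, p(28)=3718, p(29)=4565, p(30)=5604, p(31)=6842, p(32)=8349, p(33)=10143, p(34)=12310, p(35)=14883, p(36)=17977, p(37)=21637, p(38)=26015, p(39)=31185, p(40)=37338, p(41)=44583, p(42)=53174, p(43)=63261, p(44)=75175, p(45)=89134, p(46)=105558, p(47)=124754, p(48)=147273, p(49)=173525, p(50)=204226, p(51)=239943, p(52)=281589, p(53)=329931, p(54)=386155, p(55)=451276, p(56)=526823, p(57)=614154, p(58)=715220, p(59)=831820, p(60)=966467, p(61)=1121505, p(62)=1300156, p(63)=1505499, p(64)=1741630, p(65)=2012558, p(66)=2323520, p(67)=2679689, p(68)=3087735, p(69)=3554345, p(70)=4087968, p(71)=4697205, p(72)=5392783, p(73)=6185689, p(74)=7089500, p(75)=8118264, p(76)=9289091, p(77)=10619863, p(78)=12132164, p(79)=13848650, p(80)=15796476, p(81)=18004327, p(82)=20506255, p(83)=23338469, p(84)=26543660, p(85)=30167357, p(86)=34262962, p(87)=38887673, p(88)=44108109, p(89)=49995925, p(90)=56634173, p(91)=64112359, p(92)=72533807, p(93)=82010177, p(94)=92669720, p(95)=104651419, p(96)=118114304, p(97)=133230930, p(98)=150198136, p(99)=169229875, p(100)=190569292, p(101)=214481126, p(102)=241265379, p(103)=271248950, p(104)=304801365, p(105)=342325709, p(106)=384276336, p(107)=431149389, p(108)=483502844, p(109)=541946240, p(110)=607163746, p(111)=679903203, p(112)=761002156, p(113)=851376628, p(114)=952050665, p(115)=1064144451, p(116)=1188908248, p(117)=1327710076, p(118)=1482074143, p(119)=1653668665, p(120)=1844349560, p(121)=2056148051, p(122)=2291320912, p(123)=2552338241, p(124)=2841940500, p(125)=3163127352, p(126)=3519222692, p(127)=3913864295, p(128)=4351078600, p(129)=4835271870, p(130)=5371315400, p(131)=5964539504, p(132)=6620830889, p(133)=7346629512, p(134)=8149040695, p(135)=9035836076, p(136)=10015581680, p(137)=11097645016, p(138)=12292341831, p(139)=13610949895, p(140)=15065878135, p(141)=16670689208, p(142)=18440293320, p(143)=20390982757, p(144)=22540654445, p(145)=24908858009, p(146)=27517052599, p(147)=30388671978, p(148)=33549419497, p(149)=37027355200, p(150)=40853235313, p(151)=45060624582, p(152)=49686288421, p(153)=54770336324, p(154)=60356673280, p(155)=66493182097, p(156)=73232243759, p(157)=80630964769, p(158)=88751778802, p(159)=97662728555, p(160)=107438159466, p(161)=118159068427, p(162)=129913904637, p(163)=142798995930, p(164)=156919475295, p(165)=172389800255, p(166)=189334822579, p(167)=207890420102, p(168)=228204732751, p(169)=250438925115, p(170)=274768617130, p(171)=301384802048, p(172)=330495499613, p(173)=362326859895, p(174)=397125074750, p(175)=435157697830, p(176)=476715857290, p(177)=522115831195, p(178)=571701605655, p(179)=625846753120, p(180)=684957390936, p(181)=749474411781, p(182)=819876908323, p(183)=896684817527, p(184)=980462880430, p(185)=1071823774337, p(186)=1171432692373, p(187)=1280011042268, p(188)=1398341745571, p(189)=1527273599625, p(190)=1667727404093, p(191)=1820701100652, p(192)=1987276856363, p(193)=2168627105469, p(194)=2366022741845.
Final step: p(195) = p(194) + p(193) - p(190) - p(188) + p(183) + p(180) - p(173) - p(169) + p(160) + p(155) - p(144) - p(138) + p(125) + p(118) - p(103) - p(95) + p(78) + p(69) - p(50) - p(40) + p(19) + p(8)
= 2366022741845 + 2168627105469 - 1667727404093 - 1398341745571 + 896684817527 + 684957390936 - 362326859895 - 250438925115 + 107438159466 + 66493182097 - 22540654445 - 12292341831 + 3163127352 + 1482074143 - 271248950 - 104651419 + 12132164 + 3554345 - 204226 - 37338 + 490 + 22
= 2580840212973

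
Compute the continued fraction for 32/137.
[0; 4, 3, 1, 1, 4]

Euclidean algorithm steps:
32 = 0 × 137 + 32
137 = 4 × 32 + 9
32 = 3 × 9 + 5
9 = 1 × 5 + 4
5 = 1 × 4 + 1
4 = 4 × 1 + 0
Continued fraction: [0; 4, 3, 1, 1, 4]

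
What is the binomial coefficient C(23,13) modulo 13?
1

Using Lucas' theorem:
Write n=23 and k=13 in base 13:
n in base 13: [1, 10]
k in base 13: [1, 0]
C(23,13) mod 13 = ∏ C(n_i, k_i) mod 13
Digit binomials (mod 13): C(1,1) = 1; C(10,0) = 1
Product: 1 × 1 = 1 ≡ 1 (mod 13)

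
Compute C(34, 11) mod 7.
4

Using Lucas' theorem:
Write n=34 and k=11 in base 7:
n in base 7: [4, 6]
k in base 7: [1, 4]
C(34,11) mod 7 = ∏ C(n_i, k_i) mod 7
Digit binomials (mod 7): C(4,1) = 4; C(6,4) = 15 ≡ 1
Product: 4 × 1 = 4 ≡ 4 (mod 7)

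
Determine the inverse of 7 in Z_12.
7

gcd(7, 12) = 1, so the inverse exists.
Extended Euclidean algorithm on (12, 7):
12 = 1 × 7 + 5  ⟹  5 = (1)·12 + (-1)·7
7 = 1 × 5 + 2  ⟹  2 = (-1)·12 + (2)·7
5 = 2 × 2 + 1  ⟹  1 = (3)·12 + (-5)·7
So (-5)·7 ≡ 1 (mod 12), i.e. 7^(-1) ≡ -5 ≡ 7 (mod 12).
Check: 7 × 7 = 49 ≡ 1 (mod 12)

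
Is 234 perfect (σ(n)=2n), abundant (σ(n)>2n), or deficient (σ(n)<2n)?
abundant

Proper divisors of 234: sum = 1 + 2 + 3 + 6 + 9 + 13 + 18 + 26 + 39 + 78 + 117 = 312
Since 312 > 234, 234 is abundant.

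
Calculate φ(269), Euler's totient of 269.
268

269 = 269
φ(n) = n × ∏(1 - 1/p) for each prime p dividing n
φ(269) = 269 × (1 - 1/269) = 268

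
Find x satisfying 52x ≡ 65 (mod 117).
x ≡ 8 (mod 9)

gcd(52, 117) = 13, which divides 65, so solutions exist.
Divide through by 13: 4x ≡ 5 (mod 9).
Find 4^(-1) mod 9 by the extended Euclidean algorithm:
9 = 2 × 4 + 1  ⟹  1 = (1)·9 + (-2)·4
So (-2)·4 ≡ 1 (mod 9), i.e. 4^(-1) ≡ -2 ≡ 7 (mod 9).
x ≡ 7 × 5 = 35 ≡ 8 (mod 9).
Check: 52 × 8 = 416 ≡ 65 (mod 117).
x ≡ 8 (mod 9), giving 13 solutions mod 117.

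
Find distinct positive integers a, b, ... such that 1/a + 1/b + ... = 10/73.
1/8 + 1/84 + 1/12264

Greedy algorithm:
10/73: ceiling(73/10) = 8, use 1/8
7/584: ceiling(584/7) = 84, use 1/84
1/12264: ceiling(12264/1) = 12264, use 1/12264
Result: 10/73 = 1/8 + 1/84 + 1/12264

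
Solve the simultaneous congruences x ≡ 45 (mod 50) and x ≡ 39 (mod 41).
695

Using Chinese Remainder Theorem:
M = 50 × 41 = 2050
M1 = 41, M2 = 50
y1 = 41^(-1) mod 50 = 11
y2 = 50^(-1) mod 41 = 32
x = (45×41×11 + 39×50×32) mod 2050 = 695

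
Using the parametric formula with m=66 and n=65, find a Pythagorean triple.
(131, 8580, 8581)

Euclid's formula: a = m² - n², b = 2mn, c = m² + n²
m = 66, n = 65
a = 66² - 65² = 4356 - 4225 = 131
b = 2 × 66 × 65 = 8580
c = 66² + 65² = 4356 + 4225 = 8581
Verification: 131² + 8580² = 17161 + 73616400 = 73633561 = 8581² ✓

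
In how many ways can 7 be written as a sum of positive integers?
15

p(n) counts ways to write n as a sum of positive integers (order ignored).
Examples: 7; 6 + 1; 5 + 2; 5 + 1 + 1; 4 + 3; ... (15 total)
p(7) = 15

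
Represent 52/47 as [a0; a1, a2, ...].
[1; 9, 2, 2]

Euclidean algorithm steps:
52 = 1 × 47 + 5
47 = 9 × 5 + 2
5 = 2 × 2 + 1
2 = 2 × 1 + 0
Continued fraction: [1; 9, 2, 2]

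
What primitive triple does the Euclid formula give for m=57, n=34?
(2093, 3876, 4405)

Euclid's formula: a = m² - n², b = 2mn, c = m² + n²
m = 57, n = 34
a = 57² - 34² = 3249 - 1156 = 2093
b = 2 × 57 × 34 = 3876
c = 57² + 34² = 3249 + 1156 = 4405
Verification: 2093² + 3876² = 4380649 + 15023376 = 19404025 = 4405² ✓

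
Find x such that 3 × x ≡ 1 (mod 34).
23

gcd(3, 34) = 1, so the inverse exists.
Extended Euclidean algorithm on (34, 3):
34 = 11 × 3 + 1  ⟹  1 = (1)·34 + (-11)·3
So (-11)·3 ≡ 1 (mod 34), i.e. 3^(-1) ≡ -11 ≡ 23 (mod 34).
Check: 3 × 23 = 69 ≡ 1 (mod 34)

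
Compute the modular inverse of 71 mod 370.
271

gcd(71, 370) = 1, so the inverse exists.
Extended Euclidean algorithm on (370, 71):
370 = 5 × 71 + 15  ⟹  15 = (1)·370 + (-5)·71
71 = 4 × 15 + 11  ⟹  11 = (-4)·370 + (21)·71
15 = 1 × 11 + 4  ⟹  4 = (5)·370 + (-26)·71
11 = 2 × 4 + 3  ⟹  3 = (-14)·370 + (73)·71
4 = 1 × 3 + 1  ⟹  1 = (19)·370 + (-99)·71
So (-99)·71 ≡ 1 (mod 370), i.e. 71^(-1) ≡ -99 ≡ 271 (mod 370).
Check: 71 × 271 = 19241 ≡ 1 (mod 370)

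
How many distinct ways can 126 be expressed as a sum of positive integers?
3519222692

p(n) counts ways to write n as a sum of positive integers (order ignored).
Euler's pentagonal recurrence: p(k) = p(k-1) + p(k-2) - p(k-5) - p(k-7) + p(k-12) + p(k-15) - ... (offsets j(3j∓1)/2, signs ++--, p(0)=1, p(<0)=0).
DP table for k = 0..125: p(0)=1, p(1)=1, p(2)=2, p(3)=3, p(4)=5, p(5)=7, p(6)=11, p(7)=15, p(8)=22, p(9)=30, p(10)=42, p(11)=56, p(12)=77, p(13)=101, p(14)=135, p(15)=176, p(16)=231, p(17)=297, p(18)=385, p(19)=490, p(20)=627, p(21)=792, p(22)=1002, p(23)=1255, p(24)=1575, p(25)=1958, p(26)=2436, p(27)=3010, p(28)=3718, p(29)=4565, p(30)=5604, p(31)=6842, p(32)=8349, p(33)=10143, p(34)=12310, p(35)=14883, p(36)=17977, p(37)=21637, p(38)=26015, p(39)=31185, p(40)=37338, p(41)=44583, p(42)=53174, p(43)=63261, p(44)=75175, p(45)=89134, p(46)=105558, p(47)=124754, p(48)=147273, p(49)=173525, p(50)=204226, p(51)=239943, p(52)=281589, p(53)=329931, p(54)=386155, p(55)=451276, p(56)=526823, p(57)=614154, p(58)=715220, p(59)=831820, p(60)=966467, p(61)=1121505, p(62)=1300156, p(63)=1505499, p(64)=1741630, p(65)=2012558, p(66)=2323520, p(67)=2679689, p(68)=3087735, p(69)=3554345, p(70)=4087968, p(71)=4697205, p(72)=5392783, p(73)=6185689, p(74)=7089500, p(75)=8118264, p(76)=9289091, p(77)=10619863, p(78)=12132164, p(79)=13848650, p(80)=15796476, p(81)=18004327, p(82)=20506255, p(83)=23338469, p(84)=26543660, p(85)=30167357, p(86)=34262962, p(87)=38887673, p(88)=44108109, p(89)=49995925, p(90)=56634173, p(91)=64112359, p(92)=72533807, p(93)=82010177, p(94)=92669720, p(95)=104651419, p(96)=118114304, p(97)=133230930, p(98)=150198136, p(99)=169229875, p(100)=190569292, p(101)=214481126, p(102)=241265379, p(103)=271248950, p(104)=304801365, p(105)=342325709, p(106)=384276336, p(107)=431149389, p(108)=483502844, p(109)=541946240, p(110)=607163746, p(111)=679903203, p(112)=761002156, p(113)=851376628, p(114)=952050665, p(115)=1064144451, p(116)=1188908248, p(117)=1327710076, p(118)=1482074143, p(119)=1653668665, p(120)=1844349560, p(121)=2056148051, p(122)=2291320912, p(123)=2552338241, p(124)=2841940500, p(125)=3163127352.
Final step: p(126) = p(125) + p(124) - p(121) - p(119) + p(114) + p(111) - p(104) - p(100) + p(91) + p(86) - p(75) - p(69) + p(56) + p(49) - p(34) - p(26) + p(9) + p(0)
= 3163127352 + 2841940500 - 2056148051 - 1653668665 + 952050665 + 679903203 - 304801365 - 190569292 + 64112359 + 34262962 - 8118264 - 3554345 + 526823 + 173525 - 12310 - 2436 + 30 + 1
= 3519222692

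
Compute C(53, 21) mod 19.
1

Using Lucas' theorem:
Write n=53 and k=21 in base 19:
n in base 19: [2, 15]
k in base 19: [1, 2]
C(53,21) mod 19 = ∏ C(n_i, k_i) mod 19
Digit binomials (mod 19): C(2,1) = 2; C(15,2) = 105 ≡ 10
Product: 2 × 10 = 20 ≡ 1 (mod 19)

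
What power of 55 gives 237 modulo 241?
140

Baby-step giant-step with step n = ⌈√241⌉ = 16.
Baby steps 55^j mod 241 (j:value) for j=0..15: 0:1, 1:55, 2:133, 3:85, 4:96, 5:219, 6:236, 7:207, 8:58, 9:57, 10:2, 11:110, 12:25, 13:170, 14:192, 15:197.
Giant-step multiplier: 55^(-16) ≡ 55^(240-16) = 55^224 ≡ 24 (mod 241).
Giant steps γ_i = 237·24^i mod 241: γ_0=237, γ_1=145, γ_2=106, γ_3=134, γ_4=83, γ_5=64, γ_6=90, γ_7=232, γ_8=25 (in table at j=12).
x = i·n + j = 8·16 + 12 = 140.
Check: 55^140 ≡ 237 (mod 241).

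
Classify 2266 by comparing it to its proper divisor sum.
deficient

Proper divisors of 2266: sum = 1 + 2 + 11 + 22 + 103 + 206 + 1133 = 1478
Since 1478 < 2266, 2266 is deficient.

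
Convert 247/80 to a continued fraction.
[3; 11, 2, 3]

Euclidean algorithm steps:
247 = 3 × 80 + 7
80 = 11 × 7 + 3
7 = 2 × 3 + 1
3 = 3 × 1 + 0
Continued fraction: [3; 11, 2, 3]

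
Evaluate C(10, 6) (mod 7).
0

Using Lucas' theorem:
Write n=10 and k=6 in base 7:
n in base 7: [1, 3]
k in base 7: [0, 6]
C(10,6) mod 7 = ∏ C(n_i, k_i) mod 7
Digit binomials (mod 7): C(1,0) = 1; C(3,6) = 0 (k_i > n_i)
Product: 1 × 0 = 0 ≡ 0 (mod 7)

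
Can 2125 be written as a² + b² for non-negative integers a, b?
3² + 46² (a=3, b=46)

Factorization: 2125 = 5^3 × 17
By Fermat: n is sum of two squares iff every prime p ≡ 3 (mod 4) appears to even power.
All primes ≡ 3 (mod 4) appear to even power.
Search a = 0, 1, 2, … for 2125 - a² a perfect square: first hit at a = 3: 2125 - 9 = 2116 = 46².
2125 = 3² + 46² = 9 + 2116 ✓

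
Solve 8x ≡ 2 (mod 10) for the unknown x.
x ≡ 4 (mod 5)

gcd(8, 10) = 2, which divides 2, so solutions exist.
Divide through by 2: 4x ≡ 1 (mod 5).
Find 4^(-1) mod 5 by the extended Euclidean algorithm:
5 = 1 × 4 + 1  ⟹  1 = (1)·5 + (-1)·4
So (-1)·4 ≡ 1 (mod 5), i.e. 4^(-1) ≡ -1 ≡ 4 (mod 5).
x ≡ 4 × 1 = 4 ≡ 4 (mod 5).
Check: 8 × 4 = 32 ≡ 2 (mod 10).
x ≡ 4 (mod 5), giving 2 solutions mod 10.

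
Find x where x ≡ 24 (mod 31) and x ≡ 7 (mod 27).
520

Using Chinese Remainder Theorem:
M = 31 × 27 = 837
M1 = 27, M2 = 31
y1 = 27^(-1) mod 31 = 23
y2 = 31^(-1) mod 27 = 7
x = (24×27×23 + 7×31×7) mod 837 = 520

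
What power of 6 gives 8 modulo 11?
7

Baby-step giant-step with step n = ⌈√11⌉ = 4.
Baby steps 6^j mod 11 (j:value) for j=0..3: 0:1, 1:6, 2:3, 3:7.
Giant-step multiplier: 6^(-4) ≡ 6^(10-4) = 6^6 ≡ 5 (mod 11).
Giant steps γ_i = 8·5^i mod 11: γ_0=8, γ_1=7 (in table at j=3).
x = i·n + j = 1·4 + 3 = 7.
Check: 6^7 ≡ 8 (mod 11).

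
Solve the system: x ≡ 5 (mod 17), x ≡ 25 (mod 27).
430

Using Chinese Remainder Theorem:
M = 17 × 27 = 459
M1 = 27, M2 = 17
y1 = 27^(-1) mod 17 = 12
y2 = 17^(-1) mod 27 = 8
x = (5×27×12 + 25×17×8) mod 459 = 430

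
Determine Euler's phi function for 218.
108

218 = 2 × 109
φ(n) = n × ∏(1 - 1/p) for each prime p dividing n
φ(218) = 218 × (1 - 1/2) × (1 - 1/109) = 108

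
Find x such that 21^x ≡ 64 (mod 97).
60

Baby-step giant-step with step n = ⌈√97⌉ = 10.
Baby steps 21^j mod 97 (j:value) for j=0..9: 0:1, 1:21, 2:53, 3:46, 4:93, 5:13, 6:79, 7:10, 8:16, 9:45.
Giant-step multiplier: 21^(-10) ≡ 21^(96-10) = 21^86 ≡ 31 (mod 97).
Giant steps γ_i = 64·31^i mod 97: γ_0=64, γ_1=44, γ_2=6, γ_3=89, γ_4=43, γ_5=72, γ_6=1 (in table at j=0).
x = i·n + j = 6·10 + 0 = 60.
Check: 21^60 ≡ 64 (mod 97).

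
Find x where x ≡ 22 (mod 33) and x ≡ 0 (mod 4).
88

Using Chinese Remainder Theorem:
M = 33 × 4 = 132
M1 = 4, M2 = 33
y1 = 4^(-1) mod 33 = 25
y2 = 33^(-1) mod 4 = 1
x = (22×4×25 + 0×33×1) mod 132 = 88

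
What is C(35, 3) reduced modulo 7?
0

Using Lucas' theorem:
Write n=35 and k=3 in base 7:
n in base 7: [5, 0]
k in base 7: [0, 3]
C(35,3) mod 7 = ∏ C(n_i, k_i) mod 7
Digit binomials (mod 7): C(5,0) = 1; C(0,3) = 0 (k_i > n_i)
Product: 1 × 0 = 0 ≡ 0 (mod 7)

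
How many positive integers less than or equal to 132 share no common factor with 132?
40

132 = 2^2 × 3 × 11
φ(n) = n × ∏(1 - 1/p) for each prime p dividing n
φ(132) = 132 × (1 - 1/2) × (1 - 1/3) × (1 - 1/11) = 40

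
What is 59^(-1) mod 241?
192

gcd(59, 241) = 1, so the inverse exists.
Extended Euclidean algorithm on (241, 59):
241 = 4 × 59 + 5  ⟹  5 = (1)·241 + (-4)·59
59 = 11 × 5 + 4  ⟹  4 = (-11)·241 + (45)·59
5 = 1 × 4 + 1  ⟹  1 = (12)·241 + (-49)·59
So (-49)·59 ≡ 1 (mod 241), i.e. 59^(-1) ≡ -49 ≡ 192 (mod 241).
Check: 59 × 192 = 11328 ≡ 1 (mod 241)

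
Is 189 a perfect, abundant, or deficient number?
deficient

Proper divisors of 189: sum = 1 + 3 + 7 + 9 + 21 + 27 + 63 = 131
Since 131 < 189, 189 is deficient.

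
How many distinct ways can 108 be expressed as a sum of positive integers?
483502844

p(n) counts ways to write n as a sum of positive integers (order ignored).
Euler's pentagonal recurrence: p(k) = p(k-1) + p(k-2) - p(k-5) - p(k-7) + p(k-12) + p(k-15) - ... (offsets j(3j∓1)/2, signs ++--, p(0)=1, p(<0)=0).
DP table for k = 0..107: p(0)=1, p(1)=1, p(2)=2, p(3)=3, p(4)=5, p(5)=7, p(6)=11, p(7)=15, p(8)=22, p(9)=30, p(10)=42, p(11)=56, p(12)=77, p(13)=101, p(14)=135, p(15)=176, p(16)=231, p(17)=297, p(18)=385, p(19)=490, p(20)=627, p(21)=792, p(22)=1002, p(23)=1255, p(24)=1575, p(25)=1958, p(26)=2436, p(27)=3010, p(28)=3718, p(29)=4565, p(30)=5604, p(31)=6842, p(32)=8349, p(33)=10143, p(34)=12310, p(35)=14883, p(36)=17977, p(37)=21637, p(38)=26015, p(39)=31185, p(40)=37338, p(41)=44583, p(42)=53174, p(43)=63261, p(44)=75175, p(45)=89134, p(46)=105558, p(47)=124754, p(48)=147273, p(49)=173525, p(50)=204226, p(51)=239943, p(52)=281589, p(53)=329931, p(54)=386155, p(55)=451276, p(56)=526823, p(57)=614154, p(58)=715220, p(59)=831820, p(60)=966467, p(61)=1121505, p(62)=1300156, p(63)=1505499, p(64)=1741630, p(65)=2012558, p(66)=2323520, p(67)=2679689, p(68)=3087735, p(69)=3554345, p(70)=4087968, p(71)=4697205, p(72)=5392783, p(73)=6185689, p(74)=7089500, p(75)=8118264, p(76)=9289091, p(77)=10619863, p(78)=12132164, p(79)=13848650, p(80)=15796476, p(81)=18004327, p(82)=20506255, p(83)=23338469, p(84)=26543660, p(85)=30167357, p(86)=34262962, p(87)=38887673, p(88)=44108109, p(89)=49995925, p(90)=56634173, p(91)=64112359, p(92)=72533807, p(93)=82010177, p(94)=92669720, p(95)=104651419, p(96)=118114304, p(97)=133230930, p(98)=150198136, p(99)=169229875, p(100)=190569292, p(101)=214481126, p(102)=241265379, p(103)=271248950, p(104)=304801365, p(105)=342325709, p(106)=384276336, p(107)=431149389.
Final step: p(108) = p(107) + p(106) - p(103) - p(101) + p(96) + p(93) - p(86) - p(82) + p(73) + p(68) - p(57) - p(51) + p(38) + p(31) - p(16) - p(8)
= 431149389 + 384276336 - 271248950 - 214481126 + 118114304 + 82010177 - 34262962 - 20506255 + 6185689 + 3087735 - 614154 - 239943 + 26015 + 6842 - 231 - 22
= 483502844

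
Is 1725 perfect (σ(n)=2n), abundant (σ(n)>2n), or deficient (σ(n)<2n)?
deficient

Proper divisors of 1725: sum = 1 + 3 + 5 + 15 + 23 + 25 + 69 + 75 + 115 + 345 + 575 = 1251
Since 1251 < 1725, 1725 is deficient.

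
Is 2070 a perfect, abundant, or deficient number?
abundant

Proper divisors of 2070: sum = 1 + 2 + 3 + 5 + 6 + 9 + 10 + 15 + ... + 345 + 414 + 690 + 1035 (23 divisors) = 3546
Since 3546 > 2070, 2070 is abundant.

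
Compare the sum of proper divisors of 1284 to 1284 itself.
abundant

Proper divisors of 1284: sum = 1 + 2 + 3 + 4 + 6 + 12 + 107 + 214 + 321 + 428 + 642 = 1740
Since 1740 > 1284, 1284 is abundant.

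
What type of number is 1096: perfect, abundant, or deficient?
deficient

Proper divisors of 1096: sum = 1 + 2 + 4 + 8 + 137 + 274 + 548 = 974
Since 974 < 1096, 1096 is deficient.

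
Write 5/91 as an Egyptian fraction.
1/19 + 1/433 + 1/249553 + 1/93414800161 + 1/17452649778145716451681

Greedy algorithm:
5/91: ceiling(91/5) = 19, use 1/19
4/1729: ceiling(1729/4) = 433, use 1/433
3/748657: ceiling(748657/3) = 249553, use 1/249553
2/186829600321: ceiling(186829600321/2) = 93414800161, use 1/93414800161
1/17452649778145716451681: ceiling(17452649778145716451681/1) = 17452649778145716451681, use 1/17452649778145716451681
Result: 5/91 = 1/19 + 1/433 + 1/249553 + 1/93414800161 + 1/17452649778145716451681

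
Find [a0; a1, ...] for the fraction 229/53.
[4; 3, 8, 2]

Euclidean algorithm steps:
229 = 4 × 53 + 17
53 = 3 × 17 + 2
17 = 8 × 2 + 1
2 = 2 × 1 + 0
Continued fraction: [4; 3, 8, 2]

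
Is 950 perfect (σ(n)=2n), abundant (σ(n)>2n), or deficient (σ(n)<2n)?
deficient

Proper divisors of 950: sum = 1 + 2 + 5 + 10 + 19 + 25 + 38 + 50 + 95 + 190 + 475 = 910
Since 910 < 950, 950 is deficient.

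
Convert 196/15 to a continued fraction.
[13; 15]

Euclidean algorithm steps:
196 = 13 × 15 + 1
15 = 15 × 1 + 0
Continued fraction: [13; 15]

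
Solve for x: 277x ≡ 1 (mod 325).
88

gcd(277, 325) = 1, so the inverse exists.
Extended Euclidean algorithm on (325, 277):
325 = 1 × 277 + 48  ⟹  48 = (1)·325 + (-1)·277
277 = 5 × 48 + 37  ⟹  37 = (-5)·325 + (6)·277
48 = 1 × 37 + 11  ⟹  11 = (6)·325 + (-7)·277
37 = 3 × 11 + 4  ⟹  4 = (-23)·325 + (27)·277
11 = 2 × 4 + 3  ⟹  3 = (52)·325 + (-61)·277
4 = 1 × 3 + 1  ⟹  1 = (-75)·325 + (88)·277
So (88)·277 ≡ 1 (mod 325), i.e. 277^(-1) ≡ 88 (mod 325).
Check: 277 × 88 = 24376 ≡ 1 (mod 325)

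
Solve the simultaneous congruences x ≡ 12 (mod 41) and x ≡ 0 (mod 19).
627

Using Chinese Remainder Theorem:
M = 41 × 19 = 779
M1 = 19, M2 = 41
y1 = 19^(-1) mod 41 = 13
y2 = 41^(-1) mod 19 = 13
x = (12×19×13 + 0×41×13) mod 779 = 627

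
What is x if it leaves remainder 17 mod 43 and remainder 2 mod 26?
834

Using Chinese Remainder Theorem:
M = 43 × 26 = 1118
M1 = 26, M2 = 43
y1 = 26^(-1) mod 43 = 5
y2 = 43^(-1) mod 26 = 23
x = (17×26×5 + 2×43×23) mod 1118 = 834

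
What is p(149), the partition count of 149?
37027355200

p(n) counts ways to write n as a sum of positive integers (order ignored).
Euler's pentagonal recurrence: p(k) = p(k-1) + p(k-2) - p(k-5) - p(k-7) + p(k-12) + p(k-15) - ... (offsets j(3j∓1)/2, signs ++--, p(0)=1, p(<0)=0).
DP table for k = 0..148: p(0)=1, p(1)=1, p(2)=2, p(3)=3, p(4)=5, p(5)=7, p(6)=11, p(7)=15, p(8)=22, p(9)=30, p(10)=42, p(11)=56, p(12)=77, p(13)=101, p(14)=135, p(15)=176, p(16)=231, p(17)=297, p(18)=385, p(19)=490, p(20)=627, p(21)=792, p(22)=1002, p(23)=1255, p(24)=1575, p(25)=1958, p(26)=2436, p(27)=3010, p(28)=3718, p(29)=4565, p(30)=5604, p(31)=6842, p(32)=8349, p(33)=10143, p(34)=12310, p(35)=14883, p(36)=17977, p(37)=21637, p(38)=26015, p(39)=31185, p(40)=37338, p(41)=44583, p(42)=53174, p(43)=63261, p(44)=75175, p(45)=89134, p(46)=105558, p(47)=124754, p(48)=147273, p(49)=173525, p(50)=204226, p(51)=239943, p(52)=281589, p(53)=329931, p(54)=386155, p(55)=451276, p(56)=526823, p(57)=614154, p(58)=715220, p(59)=831820, p(60)=966467, p(61)=1121505, p(62)=1300156, p(63)=1505499, p(64)=1741630, p(65)=2012558, p(66)=2323520, p(67)=2679689, p(68)=3087735, p(69)=3554345, p(70)=4087968, p(71)=4697205, p(72)=5392783, p(73)=6185689, p(74)=7089500, p(75)=8118264, p(76)=9289091, p(77)=10619863, p(78)=12132164, p(79)=13848650, p(80)=15796476, p(81)=18004327, p(82)=20506255, p(83)=23338469, p(84)=26543660, p(85)=30167357, p(86)=34262962, p(87)=38887673, p(88)=44108109, p(89)=49995925, p(90)=56634173, p(91)=64112359, p(92)=72533807, p(93)=82010177, p(94)=92669720, p(95)=104651419, p(96)=118114304, p(97)=133230930, p(98)=150198136, p(99)=169229875, p(100)=190569292, p(101)=214481126, p(102)=241265379, p(103)=271248950, p(104)=304801365, p(105)=342325709, p(106)=384276336, p(107)=431149389, p(108)=483502844, p(109)=541946240, p(110)=607163746, p(111)=679903203, p(112)=761002156, p(113)=851376628, p(114)=952050665, p(115)=1064144451, p(116)=1188908248, p(117)=1327710076, p(118)=1482074143, p(119)=1653668665, p(120)=1844349560, p(121)=2056148051, p(122)=2291320912, p(123)=2552338241, p(124)=2841940500, p(125)=3163127352, p(126)=3519222692, p(127)=3913864295, p(128)=4351078600, p(129)=4835271870, p(130)=5371315400, p(131)=5964539504, p(132)=6620830889, p(133)=7346629512, p(134)=8149040695, p(135)=9035836076, p(136)=10015581680, p(137)=11097645016, p(138)=12292341831, p(139)=13610949895, p(140)=15065878135, p(141)=16670689208, p(142)=18440293320, p(143)=20390982757, p(144)=22540654445, p(145)=24908858009, p(146)=27517052599, p(147)=30388671978, p(148)=33549419497.
Final step: p(149) = p(148) + p(147) - p(144) - p(142) + p(137) + p(134) - p(127) - p(123) + p(114) + p(109) - p(98) - p(92) + p(79) + p(72) - p(57) - p(49) + p(32) + p(23) - p(4)
= 33549419497 + 30388671978 - 22540654445 - 18440293320 + 11097645016 + 8149040695 - 3913864295 - 2552338241 + 952050665 + 541946240 - 150198136 - 72533807 + 13848650 + 5392783 - 614154 - 173525 + 8349 + 1255 - 5
= 37027355200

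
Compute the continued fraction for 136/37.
[3; 1, 2, 12]

Euclidean algorithm steps:
136 = 3 × 37 + 25
37 = 1 × 25 + 12
25 = 2 × 12 + 1
12 = 12 × 1 + 0
Continued fraction: [3; 1, 2, 12]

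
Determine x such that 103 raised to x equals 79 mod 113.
111

Baby-step giant-step with step n = ⌈√113⌉ = 11.
Baby steps 103^j mod 113 (j:value) for j=0..10: 0:1, 1:103, 2:100, 3:17, 4:56, 5:5, 6:63, 7:48, 8:85, 9:54, 10:25.
Giant-step multiplier: 103^(-11) ≡ 103^(112-11) = 103^101 ≡ 80 (mod 113).
Giant steps γ_i = 79·80^i mod 113: γ_0=79, γ_1=105, γ_2=38, γ_3=102, γ_4=24, γ_5=112, γ_6=33, γ_7=41, γ_8=3, γ_9=14, γ_10=103 (in table at j=1).
x = i·n + j = 10·11 + 1 = 111.
Check: 103^111 ≡ 79 (mod 113).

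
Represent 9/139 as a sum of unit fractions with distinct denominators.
1/16 + 1/445 + 1/989680

Greedy algorithm:
9/139: ceiling(139/9) = 16, use 1/16
5/2224: ceiling(2224/5) = 445, use 1/445
1/989680: ceiling(989680/1) = 989680, use 1/989680
Result: 9/139 = 1/16 + 1/445 + 1/989680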